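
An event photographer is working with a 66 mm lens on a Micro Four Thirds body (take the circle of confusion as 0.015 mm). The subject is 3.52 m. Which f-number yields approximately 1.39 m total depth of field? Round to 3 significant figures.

f/16

Write h = H − f = f²/(N·c). The thin-lens limits are Dn = s·h/(h + (s−f)) and Df = s·h/(h − (s−f)), so DoF = Df − Dn = 2·s·(s−f)·h / (h² − (s−f)²).
That is a quadratic in h: DoF·h² − 2·s·(s−f)·h − DoF·(s−f)² = 0 ⇒ h = (s−f)·(s + √(s² + DoF²)) / DoF = 3454 × (3520 + √(3520² + 1390²)) / 1390 = 3454 × (3520 + 3784.51) / 1390 ≈ 18151 mm.
Then N = f²/(c·h) = 66² / (0.015 × 18151) = 4356 / 272.26 ≈ 16.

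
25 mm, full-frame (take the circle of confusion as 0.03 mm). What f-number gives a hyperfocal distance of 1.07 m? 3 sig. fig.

Rearrange H = f²/(N·c) + f for N: N = f² / ((H − f)·c).
N = 25² / ((1070 − 25) × 0.03) = 625 / 31.35 ≈ 19.9.

f/19.9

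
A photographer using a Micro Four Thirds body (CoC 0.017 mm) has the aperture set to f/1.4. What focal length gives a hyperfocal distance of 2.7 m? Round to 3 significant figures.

8.00 mm

From H = f²/(N·c) + f, with f ≪ H: f ≈ √(H·N·c) = √(2700 × 1.4 × 0.017) = √64.260 ≈ 8.016 mm.
Exact: f² + N·c·f − N·c·H = 0 ⇒ f = (−N·c + √((N·c)² + 4·N·c·H))/2 = (−0.0238 + √257.04)/2 ≈ 8.0043 mm ≈ 8.00 mm.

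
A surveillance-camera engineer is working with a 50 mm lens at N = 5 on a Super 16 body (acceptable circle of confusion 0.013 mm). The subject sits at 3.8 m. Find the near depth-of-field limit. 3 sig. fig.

3.46 m

Hyperfocal distance H = f²/(N·c) + f = 50²/(5 × 0.013) + 50 = 2500/0.065 + 50 ≈ 38511.5 mm ≈ 38.51 m.
Near limit Dn = s·(H − f)/(H + s − 2f) = 3800 × (38511.5 − 50) / (38511.5 + 3800 − 2 × 50) = 3800 × 38461.5 / 42211.5 ≈ 3462.4 mm ≈ 3.46 m.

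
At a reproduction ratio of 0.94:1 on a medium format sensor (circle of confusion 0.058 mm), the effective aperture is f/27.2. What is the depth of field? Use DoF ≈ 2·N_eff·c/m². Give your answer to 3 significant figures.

At magnification m, DoF ≈ 2·N_eff·c/m² = 2 × 27.2 × 0.058 / 0.94² = 3.155 / 0.8836 ≈ 3.57 mm.

3.57 mm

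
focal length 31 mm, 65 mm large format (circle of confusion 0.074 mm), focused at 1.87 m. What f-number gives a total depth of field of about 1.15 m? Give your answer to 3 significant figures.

f/2.00

Write h = H − f = f²/(N·c). The thin-lens limits are Dn = s·h/(h + (s−f)) and Df = s·h/(h − (s−f)), so DoF = Df − Dn = 2·s·(s−f)·h / (h² − (s−f)²).
That is a quadratic in h: DoF·h² − 2·s·(s−f)·h − DoF·(s−f)² = 0 ⇒ h = (s−f)·(s + √(s² + DoF²)) / DoF = 1839 × (1870 + √(1870² + 1150²)) / 1150 = 1839 × (1870 + 2195.31) / 1150 ≈ 6501.0 mm.
Then N = f²/(c·h) = 31² / (0.074 × 6501.0) = 961 / 481.07 ≈ 2.00.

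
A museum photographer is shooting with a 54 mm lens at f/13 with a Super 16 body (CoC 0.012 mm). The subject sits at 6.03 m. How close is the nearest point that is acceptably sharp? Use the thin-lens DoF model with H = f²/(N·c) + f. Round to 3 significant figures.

Hyperfocal distance H = f²/(N·c) + f = 54²/(13 × 0.012) + 54 = 2916/0.156 + 54 ≈ 18746.3 mm ≈ 18.75 m.
Near limit Dn = s·(H − f)/(H + s − 2f) = 6030 × (18746.3 − 54) / (18746.3 + 6030 − 2 × 54) = 6030 × 18692.3 / 24668.3 ≈ 4569.2 mm ≈ 4.57 m.

4.57 m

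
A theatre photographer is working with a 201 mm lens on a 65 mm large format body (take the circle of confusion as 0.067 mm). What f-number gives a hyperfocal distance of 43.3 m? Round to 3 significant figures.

Rearrange H = f²/(N·c) + f for N: N = f² / ((H − f)·c).
N = 201² / ((43300 − 201) × 0.067) = 40401 / 2888 ≈ 14.

f/14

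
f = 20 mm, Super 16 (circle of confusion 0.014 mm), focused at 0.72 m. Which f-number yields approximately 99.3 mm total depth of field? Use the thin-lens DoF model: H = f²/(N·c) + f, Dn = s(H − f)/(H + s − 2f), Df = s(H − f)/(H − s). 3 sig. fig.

f/2.80

Write h = H − f = f²/(N·c). The thin-lens limits are Dn = s·h/(h + (s−f)) and Df = s·h/(h − (s−f)), so DoF = Df − Dn = 2·s·(s−f)·h / (h² − (s−f)²).
That is a quadratic in h: DoF·h² − 2·s·(s−f)·h − DoF·(s−f)² = 0 ⇒ h = (s−f)·(s + √(s² + DoF²)) / DoF = 700 × (720 + √(720² + 99.3²)) / 99.3 = 700 × (720 + 726.815) / 99.3 ≈ 10199 mm.
Then N = f²/(c·h) = 20² / (0.014 × 10199) = 400 / 142.79 ≈ 2.80.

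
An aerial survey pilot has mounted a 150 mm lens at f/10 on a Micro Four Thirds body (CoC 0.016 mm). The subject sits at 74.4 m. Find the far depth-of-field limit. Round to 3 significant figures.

Hyperfocal distance H = f²/(N·c) + f = 150²/(10 × 0.016) + 150 = 22500/0.16 + 150 ≈ 140775.0 mm ≈ 140.8 m.
Far limit Df = s·(H − f)/(H − s) = 74400 × (140775.0 − 150) / (140775.0 − 74400) = 74400 × 140625.0 / 66375.0 ≈ 157627 mm ≈ 158 m.

158 m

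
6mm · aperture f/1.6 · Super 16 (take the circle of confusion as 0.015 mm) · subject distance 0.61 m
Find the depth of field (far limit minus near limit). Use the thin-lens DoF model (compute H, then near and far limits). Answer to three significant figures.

Hyperfocal distance H = f²/(N·c) + f = 6²/(1.6 × 0.015) + 6 = 36/0.024 + 6 ≈ 1506.0 mm ≈ 1.506 m.
Near limit Dn = s·(H − f)/(H + s − 2f) = 610 × (1506.0 − 6) / (1506.0 + 610 − 2 × 6) = 610 × 1500.0 / 2104.0 ≈ 434.89 mm.
Far limit Df = s·(H − f)/(H − s) = 610 × (1506.0 − 6) / (1506.0 − 610) = 610 × 1500.0 / 896.0 ≈ 1021.21 mm.
Depth of field = Df − Dn = 1021.21 − 434.89 ≈ 586.32 mm ≈ 0.586 m.

0.586 m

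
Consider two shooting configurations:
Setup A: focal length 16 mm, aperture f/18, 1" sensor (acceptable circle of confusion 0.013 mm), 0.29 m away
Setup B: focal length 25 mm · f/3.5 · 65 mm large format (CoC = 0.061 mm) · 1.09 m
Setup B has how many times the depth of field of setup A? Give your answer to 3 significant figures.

5.90

Setup A: H = 16²/(18×0.013) + 16 ≈ 1110.0 mm; DoF = Df − Dn = 386.90 − 231.92 ≈ 154.98 mm.
Setup B: H = 25²/(3.5×0.061) + 25 ≈ 2952.4 mm; DoF = Df − Dn = 1713.31 − 799.24 ≈ 914.07 mm.
Ratio = 914.07 / 154.98 ≈ 5.90.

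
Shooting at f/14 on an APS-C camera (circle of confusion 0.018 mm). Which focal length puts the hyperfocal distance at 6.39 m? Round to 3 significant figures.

From H = f²/(N·c) + f, with f ≪ H: f ≈ √(H·N·c) = √(6390 × 14 × 0.018) = √1610.3 ≈ 40.13 mm.
Exact: f² + N·c·f − N·c·H = 0 ⇒ f = (−N·c + √((N·c)² + 4·N·c·H))/2 = (−0.252 + √6441.2)/2 ≈ 40.002 mm ≈ 40.0 mm.

40.0 mm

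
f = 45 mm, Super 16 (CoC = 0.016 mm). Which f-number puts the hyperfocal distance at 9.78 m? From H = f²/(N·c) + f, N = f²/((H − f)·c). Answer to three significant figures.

Rearrange H = f²/(N·c) + f for N: N = f² / ((H − f)·c).
N = 45² / ((9780 − 45) × 0.016) = 2025 / 155.8 ≈ 13.

f/13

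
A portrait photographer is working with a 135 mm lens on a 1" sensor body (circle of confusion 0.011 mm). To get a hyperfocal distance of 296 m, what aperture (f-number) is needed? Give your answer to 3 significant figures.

Rearrange H = f²/(N·c) + f for N: N = f² / ((H − f)·c).
N = 135² / ((296000 − 135) × 0.011) = 18225 / 3255 ≈ 5.60.

f/5.60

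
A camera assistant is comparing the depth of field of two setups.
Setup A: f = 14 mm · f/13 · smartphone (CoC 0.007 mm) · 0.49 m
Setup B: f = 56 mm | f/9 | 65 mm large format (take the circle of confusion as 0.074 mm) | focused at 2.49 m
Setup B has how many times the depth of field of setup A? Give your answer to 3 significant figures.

15.4

Setup A: H = 14²/(13×0.007) + 14 ≈ 2167.8 mm; DoF = Df − Dn = 629.01 − 401.31 ≈ 227.70 mm.
Setup B: H = 56²/(9×0.074) + 56 ≈ 4764.7 mm; DoF = Df − Dn = 5154.4 − 1641.5 ≈ 3512.9 mm.
Ratio = 3512.9 / 227.70 ≈ 15.4.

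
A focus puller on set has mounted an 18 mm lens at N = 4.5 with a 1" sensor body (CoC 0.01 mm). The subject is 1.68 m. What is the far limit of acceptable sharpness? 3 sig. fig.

Hyperfocal distance H = f²/(N·c) + f = 18²/(4.5 × 0.01) + 18 = 324/0.045 + 18 ≈ 7218.0 mm ≈ 7.218 m.
Far limit Df = s·(H − f)/(H − s) = 1680 × (7218.0 − 18) / (7218.0 − 1680) = 1680 × 7200.0 / 5538.0 ≈ 2184.2 mm ≈ 2.18 m.

2.18 m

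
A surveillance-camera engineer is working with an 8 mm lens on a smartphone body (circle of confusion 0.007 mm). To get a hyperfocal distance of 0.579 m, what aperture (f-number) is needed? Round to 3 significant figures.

f/16

Rearrange H = f²/(N·c) + f for N: N = f² / ((H − f)·c).
N = 8² / ((579 − 8) × 0.007) = 64 / 3.997 ≈ 16.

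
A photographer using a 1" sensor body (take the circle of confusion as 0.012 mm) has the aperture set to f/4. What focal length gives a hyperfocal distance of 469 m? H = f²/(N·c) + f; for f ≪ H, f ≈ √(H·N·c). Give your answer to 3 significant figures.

From H = f²/(N·c) + f, with f ≪ H: f ≈ √(H·N·c) = √(469000 × 4 × 0.012) = √22512 ≈ 150.0 mm.
The +f correction barely moves this — solving exactly, f² + N·c·f − N·c·H = 0 ⇒ f = (−N·c + √((N·c)² + 4·N·c·H))/2 = (−0.048 + √90048)/2 ≈ 150.02 mm, so f ≈ 150 mm.

150 mm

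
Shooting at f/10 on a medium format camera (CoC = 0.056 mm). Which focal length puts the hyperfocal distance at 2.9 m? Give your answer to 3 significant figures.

From H = f²/(N·c) + f, with f ≪ H: f ≈ √(H·N·c) = √(2900 × 10 × 0.056) = √1624.0 ≈ 40.30 mm.
Exact: f² + N·c·f − N·c·H = 0 ⇒ f = (−N·c + √((N·c)² + 4·N·c·H))/2 = (−0.56 + √6496.3)/2 ≈ 40.020 mm ≈ 40.0 mm.

40.0 mm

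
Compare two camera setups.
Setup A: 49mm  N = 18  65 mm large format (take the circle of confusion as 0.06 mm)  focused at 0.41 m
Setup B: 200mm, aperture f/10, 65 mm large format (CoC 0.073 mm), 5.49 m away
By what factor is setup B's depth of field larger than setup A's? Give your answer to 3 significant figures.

Setup A: H = 49²/(18×0.06) + 49 ≈ 2272.1 mm; DoF = Df − Dn = 489.48 − 352.72 ≈ 136.76 mm.
Setup B: H = 200²/(10×0.073) + 200 ≈ 54994.5 mm; DoF = Df − Dn = 6076.7 − 5006.6 ≈ 1070.1 mm.
Ratio = 1070.1 / 136.76 ≈ 7.82.

7.82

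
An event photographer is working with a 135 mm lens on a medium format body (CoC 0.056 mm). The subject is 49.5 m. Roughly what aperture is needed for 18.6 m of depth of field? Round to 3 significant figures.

f/1.20

Write h = H − f = f²/(N·c). The thin-lens limits are Dn = s·h/(h + (s−f)) and Df = s·h/(h − (s−f)), so DoF = Df − Dn = 2·s·(s−f)·h / (h² − (s−f)²).
That is a quadratic in h: DoF·h² − 2·s·(s−f)·h − DoF·(s−f)² = 0 ⇒ h = (s−f)·(s + √(s² + DoF²)) / DoF = 49365 × (49500 + √(49500² + 18600²)) / 18600 = 49365 × (49500 + 52879.2) / 18600 ≈ 271718 mm.
Then N = f²/(c·h) = 135² / (0.056 × 271718) = 18225 / 15216 ≈ 1.20.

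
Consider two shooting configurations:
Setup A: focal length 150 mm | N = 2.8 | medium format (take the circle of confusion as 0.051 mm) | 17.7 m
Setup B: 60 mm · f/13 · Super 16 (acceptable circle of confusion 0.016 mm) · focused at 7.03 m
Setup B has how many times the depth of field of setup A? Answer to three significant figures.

Setup A: H = 150²/(2.8×0.051) + 150 ≈ 157713.0 mm; DoF = Df − Dn = 19918.6 − 15926.1 ≈ 3992.5 mm.
Setup B: H = 60²/(13×0.016) + 60 ≈ 17367.7 mm; DoF = Df − Dn = 11769.8 − 5011.7 ≈ 6758.1 mm.
Ratio = 6758.1 / 3992.5 ≈ 1.69.

1.69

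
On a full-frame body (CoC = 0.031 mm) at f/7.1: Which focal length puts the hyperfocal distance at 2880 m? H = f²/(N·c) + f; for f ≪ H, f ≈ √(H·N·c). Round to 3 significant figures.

From H = f²/(N·c) + f, with f ≪ H: f ≈ √(H·N·c) = √(2880000 × 7.1 × 0.031) = √633888 ≈ 796.2 mm.
The +f correction barely moves this — solving exactly, f² + N·c·f − N·c·H = 0 ⇒ f = (−N·c + √((N·c)² + 4·N·c·H))/2 = (−0.2201 + √2535552)/2 ≈ 796.06 mm, so f ≈ 796 mm.

796 mm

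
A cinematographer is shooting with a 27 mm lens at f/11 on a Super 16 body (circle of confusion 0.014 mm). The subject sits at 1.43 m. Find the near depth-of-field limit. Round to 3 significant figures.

1.10 m

Hyperfocal distance H = f²/(N·c) + f = 27²/(11 × 0.014) + 27 = 729/0.154 + 27 ≈ 4760.8 mm ≈ 4.761 m.
Near limit Dn = s·(H − f)/(H + s − 2f) = 1430 × (4760.8 − 27) / (4760.8 + 1430 − 2 × 27) = 1430 × 4733.8 / 6136.8 ≈ 1103.1 mm ≈ 1.10 m.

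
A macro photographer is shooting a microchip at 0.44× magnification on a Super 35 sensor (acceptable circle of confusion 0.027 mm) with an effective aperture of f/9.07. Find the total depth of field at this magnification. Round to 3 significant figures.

At magnification m, DoF ≈ 2·N_eff·c/m² = 2 × 9.07 × 0.027 / 0.44² = 0.4898 / 0.1936 ≈ 2.53 mm.

2.53 mm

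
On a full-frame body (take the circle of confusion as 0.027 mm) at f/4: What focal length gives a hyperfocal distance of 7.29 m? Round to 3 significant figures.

From H = f²/(N·c) + f, with f ≪ H: f ≈ √(H·N·c) = √(7290 × 4 × 0.027) = √787.32 ≈ 28.06 mm.
Exact: f² + N·c·f − N·c·H = 0 ⇒ f = (−N·c + √((N·c)² + 4·N·c·H))/2 = (−0.108 + √3149.3)/2 ≈ 28.005 mm ≈ 28.0 mm.

28.0 mm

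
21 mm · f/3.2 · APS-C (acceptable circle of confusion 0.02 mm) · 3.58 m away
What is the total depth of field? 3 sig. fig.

5.04 m

Hyperfocal distance H = f²/(N·c) + f = 21²/(3.2 × 0.02) + 21 = 441/0.064 + 21 ≈ 6911.6 mm ≈ 6.912 m.
Near limit Dn = s·(H − f)/(H + s − 2f) = 3580 × (6911.6 − 21) / (6911.6 + 3580 − 2 × 21) = 3580 × 6890.6 / 10449.6 ≈ 2360.7 mm.
Far limit Df = s·(H − f)/(H − s) = 3580 × (6911.6 − 21) / (6911.6 − 3580) = 3580 × 6890.6 / 3331.6 ≈ 7404.3 mm.
Depth of field = Df − Dn = 7404.3 − 2360.7 ≈ 5043.6 mm ≈ 5.04 m.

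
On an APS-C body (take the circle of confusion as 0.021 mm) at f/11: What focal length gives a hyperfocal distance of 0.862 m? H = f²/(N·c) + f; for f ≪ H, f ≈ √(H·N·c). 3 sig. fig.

From H = f²/(N·c) + f, with f ≪ H: f ≈ √(H·N·c) = √(862 × 11 × 0.021) = √199.12 ≈ 14.11 mm.
Exact: f² + N·c·f − N·c·H = 0 ⇒ f = (−N·c + √((N·c)² + 4·N·c·H))/2 = (−0.231 + √796.54)/2 ≈ 13.996 mm ≈ 14.0 mm.

14.0 mm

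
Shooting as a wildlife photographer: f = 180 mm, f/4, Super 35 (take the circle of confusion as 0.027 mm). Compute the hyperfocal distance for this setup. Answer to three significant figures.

Hyperfocal distance H = f²/(N·c) + f = 180²/(4 × 0.027) + 180 = 32400/0.108 + 180 ≈ 300180.0 mm ≈ 300 m.

300 m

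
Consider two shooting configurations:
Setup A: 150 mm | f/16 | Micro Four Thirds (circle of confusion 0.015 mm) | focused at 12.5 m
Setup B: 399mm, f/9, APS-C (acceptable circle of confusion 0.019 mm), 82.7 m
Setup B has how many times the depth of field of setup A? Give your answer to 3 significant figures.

Setup A: H = 150²/(16×0.015) + 150 ≈ 93900.0 mm; DoF = Df − Dn = 14396.5 − 11045.0 ≈ 3351.5 mm.
Setup B: H = 399²/(9×0.019) + 399 ≈ 931399.0 mm; DoF = Df − Dn = 90720 − 75983 ≈ 14737 mm.
Ratio = 14737 / 3351.5 ≈ 4.40.

4.40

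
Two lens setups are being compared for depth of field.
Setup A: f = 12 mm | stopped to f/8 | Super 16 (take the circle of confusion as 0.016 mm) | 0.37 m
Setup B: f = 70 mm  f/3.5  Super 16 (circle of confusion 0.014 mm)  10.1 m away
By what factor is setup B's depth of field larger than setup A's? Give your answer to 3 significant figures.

7.81

Setup A: H = 12²/(8×0.016) + 12 ≈ 1137.0 mm; DoF = Df − Dn = 542.70 − 280.68 ≈ 262.02 mm.
Setup B: H = 70²/(3.5×0.014) + 70 ≈ 100070.0 mm; DoF = Df − Dn = 11226.0 − 9179.3 ≈ 2046.7 mm.
Ratio = 2046.7 / 262.02 ≈ 7.81.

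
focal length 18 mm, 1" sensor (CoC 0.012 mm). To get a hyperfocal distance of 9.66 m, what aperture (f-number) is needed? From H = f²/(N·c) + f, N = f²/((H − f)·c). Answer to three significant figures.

Rearrange H = f²/(N·c) + f for N: N = f² / ((H − f)·c).
N = 18² / ((9660 − 18) × 0.012) = 324 / 115.7 ≈ 2.80.

f/2.80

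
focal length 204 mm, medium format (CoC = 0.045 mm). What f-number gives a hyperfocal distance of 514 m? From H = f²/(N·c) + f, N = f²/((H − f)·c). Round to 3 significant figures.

f/1.80

Rearrange H = f²/(N·c) + f for N: N = f² / ((H − f)·c).
N = 204² / ((514000 − 204) × 0.045) = 41616 / 23121 ≈ 1.80.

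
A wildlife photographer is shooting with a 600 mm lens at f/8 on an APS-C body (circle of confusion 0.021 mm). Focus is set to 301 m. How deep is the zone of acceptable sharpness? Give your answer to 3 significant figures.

Hyperfocal distance H = f²/(N·c) + f = 600²/(8 × 0.021) + 600 = 360000/0.168 + 600 ≈ 2143457.1 mm ≈ 2143 m.
Near limit Dn = s·(H − f)/(H + s − 2f) = 301000 × (2143457.1 − 600) / (2143457.1 + 301000 − 2 × 600) = 301000 × 2142857.1 / 2443257.1 ≈ 263992 mm.
Far limit Df = s·(H − f)/(H − s) = 301000 × (2143457.1 − 600) / (2143457.1 − 301000) = 301000 × 2142857.1 / 1842457.1 ≈ 350076 mm.
Depth of field = Df − Dn = 350076 − 263992 ≈ 86084 mm ≈ 86.1 m.

86.1 m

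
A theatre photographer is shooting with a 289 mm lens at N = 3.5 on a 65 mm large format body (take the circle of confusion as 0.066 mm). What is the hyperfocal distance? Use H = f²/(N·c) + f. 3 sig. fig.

Hyperfocal distance H = f²/(N·c) + f = 289²/(3.5 × 0.066) + 289 = 83521/0.231 + 289 ≈ 361851.8 mm ≈ 362 m.

362 m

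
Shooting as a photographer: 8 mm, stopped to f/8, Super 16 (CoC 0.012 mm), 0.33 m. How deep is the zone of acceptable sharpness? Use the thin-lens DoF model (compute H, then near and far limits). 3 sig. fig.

416 mm

Hyperfocal distance H = f²/(N·c) + f = 8²/(8 × 0.012) + 8 = 64/0.096 + 8 ≈ 674.7 mm ≈ 0.675 m.
Near limit Dn = s·(H − f)/(H + s − 2f) = 330 × (674.7 − 8) / (674.7 + 330 − 2 × 8) = 330 × 666.7 / 988.7 ≈ 222.52 mm.
Far limit Df = s·(H − f)/(H − s) = 330 × (674.7 − 8) / (674.7 − 330) = 330 × 666.7 / 344.7 ≈ 638.30 mm.
Depth of field = Df − Dn = 638.30 − 222.52 ≈ 415.78 mm.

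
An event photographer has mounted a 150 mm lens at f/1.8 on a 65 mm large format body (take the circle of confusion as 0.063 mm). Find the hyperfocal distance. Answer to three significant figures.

199 m

Hyperfocal distance H = f²/(N·c) + f = 150²/(1.8 × 0.063) + 150 = 22500/0.1134 + 150 ≈ 198562.7 mm ≈ 199 m.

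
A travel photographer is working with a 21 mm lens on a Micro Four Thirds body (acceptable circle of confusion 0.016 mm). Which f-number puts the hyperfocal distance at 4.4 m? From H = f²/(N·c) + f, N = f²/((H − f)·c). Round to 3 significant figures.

Rearrange H = f²/(N·c) + f for N: N = f² / ((H − f)·c).
N = 21² / ((4400 − 21) × 0.016) = 441 / 70.06 ≈ 6.29.

f/6.29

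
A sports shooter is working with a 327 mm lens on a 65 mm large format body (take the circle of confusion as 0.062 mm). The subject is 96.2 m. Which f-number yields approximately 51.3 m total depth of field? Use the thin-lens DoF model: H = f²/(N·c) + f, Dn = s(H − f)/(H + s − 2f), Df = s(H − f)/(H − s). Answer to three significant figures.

f/4.50

Write h = H − f = f²/(N·c). The thin-lens limits are Dn = s·h/(h + (s−f)) and Df = s·h/(h − (s−f)), so DoF = Df − Dn = 2·s·(s−f)·h / (h² − (s−f)²).
That is a quadratic in h: DoF·h² − 2·s·(s−f)·h − DoF·(s−f)² = 0 ⇒ h = (s−f)·(s + √(s² + DoF²)) / DoF = 95873 × (96200 + √(96200² + 51300²)) / 51300 = 95873 × (96200 + 109024) / 51300 ≈ 383536 mm.
Then N = f²/(c·h) = 327² / (0.062 × 383536) = 106929 / 23779 ≈ 4.50.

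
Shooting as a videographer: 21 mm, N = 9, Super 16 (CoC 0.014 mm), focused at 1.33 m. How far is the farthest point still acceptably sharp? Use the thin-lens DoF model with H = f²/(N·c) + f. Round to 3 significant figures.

Hyperfocal distance H = f²/(N·c) + f = 21²/(9 × 0.014) + 21 = 441/0.126 + 21 ≈ 3521.0 mm ≈ 3.521 m.
Far limit Df = s·(H − f)/(H − s) = 1330 × (3521.0 − 21) / (3521.0 − 1330) = 1330 × 3500.0 / 2191.0 ≈ 2124.6 mm ≈ 2.12 m.

2.12 m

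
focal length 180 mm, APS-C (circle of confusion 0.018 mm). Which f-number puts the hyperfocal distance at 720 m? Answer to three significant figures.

Rearrange H = f²/(N·c) + f for N: N = f² / ((H − f)·c).
N = 180² / ((720000 − 180) × 0.018) = 32400 / 12957 ≈ 2.50.

f/2.50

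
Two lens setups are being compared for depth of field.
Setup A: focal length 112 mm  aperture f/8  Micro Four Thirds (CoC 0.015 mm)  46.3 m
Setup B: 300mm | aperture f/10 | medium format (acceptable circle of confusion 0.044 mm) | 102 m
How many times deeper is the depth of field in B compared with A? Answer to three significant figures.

2.65

Setup A: H = 112²/(8×0.015) + 112 ≈ 104645.3 mm; DoF = Df − Dn = 82953 − 32112 ≈ 50841 mm.
Setup B: H = 300²/(10×0.044) + 300 ≈ 204845.5 mm; DoF = Df − Dn = 202864 − 68127 ≈ 134737 mm.
Ratio = 134737 / 50841 ≈ 2.65.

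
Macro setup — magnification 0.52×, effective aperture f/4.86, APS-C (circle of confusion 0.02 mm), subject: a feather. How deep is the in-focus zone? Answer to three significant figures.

0.719 mm

At magnification m, DoF ≈ 2·N_eff·c/m² = 2 × 4.86 × 0.02 / 0.52² = 0.1944 / 0.2704 ≈ 0.719 mm.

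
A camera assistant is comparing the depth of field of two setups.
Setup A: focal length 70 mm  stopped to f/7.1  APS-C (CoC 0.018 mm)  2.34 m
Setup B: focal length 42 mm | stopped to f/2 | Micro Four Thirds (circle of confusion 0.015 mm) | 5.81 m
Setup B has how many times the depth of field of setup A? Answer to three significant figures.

Setup A: H = 70²/(7.1×0.018) + 70 ≈ 38411.2 mm; DoF = Df − Dn = 2487.26 − 2209.20 ≈ 278.06 mm.
Setup B: H = 42²/(2×0.015) + 42 ≈ 58842.0 mm; DoF = Df − Dn = 6441.9 − 5291.0 ≈ 1150.9 mm.
Ratio = 1150.9 / 278.06 ≈ 4.14.

4.14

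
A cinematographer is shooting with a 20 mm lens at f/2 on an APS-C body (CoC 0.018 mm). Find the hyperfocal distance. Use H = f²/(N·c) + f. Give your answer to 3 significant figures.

11.1 m

Hyperfocal distance H = f²/(N·c) + f = 20²/(2 × 0.018) + 20 = 400/0.036 + 20 ≈ 11131.1 mm ≈ 11.1 m.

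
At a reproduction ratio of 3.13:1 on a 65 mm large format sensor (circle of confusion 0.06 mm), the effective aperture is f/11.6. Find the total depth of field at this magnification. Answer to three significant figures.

0.142 mm

At magnification m, DoF ≈ 2·N_eff·c/m² = 2 × 11.6 × 0.06 / 3.13² = 1.392 / 9.797 ≈ 0.142 mm.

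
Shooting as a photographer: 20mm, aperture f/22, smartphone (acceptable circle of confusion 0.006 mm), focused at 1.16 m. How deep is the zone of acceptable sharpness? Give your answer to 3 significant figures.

1.02 m

Hyperfocal distance H = f²/(N·c) + f = 20²/(22 × 0.006) + 20 = 400/0.132 + 20 ≈ 3050.3 mm ≈ 3.050 m.
Near limit Dn = s·(H − f)/(H + s − 2f) = 1160 × (3050.3 − 20) / (3050.3 + 1160 − 2 × 20) = 1160 × 3030.3 / 4170.3 ≈ 842.9 mm.
Far limit Df = s·(H − f)/(H − s) = 1160 × (3050.3 − 20) / (3050.3 − 1160) = 1160 × 3030.3 / 1890.3 ≈ 1859.6 mm.
Depth of field = Df − Dn = 1859.6 − 842.9 ≈ 1016.7 mm ≈ 1.02 m.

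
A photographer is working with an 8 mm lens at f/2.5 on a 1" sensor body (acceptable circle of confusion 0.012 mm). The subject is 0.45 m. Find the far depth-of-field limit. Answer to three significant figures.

0.568 m

Hyperfocal distance H = f²/(N·c) + f = 8²/(2.5 × 0.012) + 8 = 64/0.03 + 8 ≈ 2141.3 mm ≈ 2.141 m.
Far limit Df = s·(H − f)/(H − s) = 450 × (2141.3 − 8) / (2141.3 − 450) = 450 × 2133.3 / 1691.3 ≈ 567.60 mm ≈ 0.568 m.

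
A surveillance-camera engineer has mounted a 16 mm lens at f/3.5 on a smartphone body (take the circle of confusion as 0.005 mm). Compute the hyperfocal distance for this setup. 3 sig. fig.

14.6 m

Hyperfocal distance H = f²/(N·c) + f = 16²/(3.5 × 0.005) + 16 = 256/0.0175 + 16 ≈ 14644.6 mm ≈ 14.6 m.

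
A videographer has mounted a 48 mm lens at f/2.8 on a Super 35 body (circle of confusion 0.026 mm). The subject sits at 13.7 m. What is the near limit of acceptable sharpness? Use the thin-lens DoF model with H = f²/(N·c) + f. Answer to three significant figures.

Hyperfocal distance H = f²/(N·c) + f = 48²/(2.8 × 0.026) + 48 = 2304/0.0728 + 48 ≈ 31696.4 mm ≈ 31.70 m.
Near limit Dn = s·(H − f)/(H + s − 2f) = 13700 × (31696.4 − 48) / (31696.4 + 13700 − 2 × 48) = 13700 × 31648.4 / 45300.4 ≈ 9571.3 mm ≈ 9.57 m.

9.57 m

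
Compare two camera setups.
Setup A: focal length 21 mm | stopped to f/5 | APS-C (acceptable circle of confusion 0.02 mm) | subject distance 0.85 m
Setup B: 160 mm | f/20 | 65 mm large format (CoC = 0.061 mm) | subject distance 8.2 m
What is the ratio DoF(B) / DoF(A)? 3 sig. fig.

Setup A: H = 21²/(5×0.02) + 21 ≈ 4431.0 mm; DoF = Df − Dn = 1046.77 − 715.50 ≈ 331.27 mm.
Setup B: H = 160²/(20×0.061) + 160 ≈ 21143.6 mm; DoF = Df − Dn = 13293.5 − 5928.5 ≈ 7365.0 mm.
Ratio = 7365.0 / 331.27 ≈ 22.2.

22.2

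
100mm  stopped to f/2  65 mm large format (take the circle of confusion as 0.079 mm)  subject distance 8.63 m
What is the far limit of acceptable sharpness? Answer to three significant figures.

9.97 m

Hyperfocal distance H = f²/(N·c) + f = 100²/(2 × 0.079) + 100 = 10000/0.158 + 100 ≈ 63391.1 mm ≈ 63.39 m.
Far limit Df = s·(H − f)/(H − s) = 8630 × (63391.1 − 100) / (63391.1 − 8630) = 8630 × 63291.1 / 54761.1 ≈ 9974.3 mm ≈ 9.97 m.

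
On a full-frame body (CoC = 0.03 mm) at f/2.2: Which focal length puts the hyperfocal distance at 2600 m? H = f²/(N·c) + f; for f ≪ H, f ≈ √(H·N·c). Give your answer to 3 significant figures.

From H = f²/(N·c) + f, with f ≪ H: f ≈ √(H·N·c) = √(2600000 × 2.2 × 0.03) = √171600 ≈ 414.2 mm.
The +f correction barely moves this — solving exactly, f² + N·c·f − N·c·H = 0 ⇒ f = (−N·c + √((N·c)² + 4·N·c·H))/2 = (−0.066 + √686400)/2 ≈ 414.21 mm, so f ≈ 414 mm.

414 mm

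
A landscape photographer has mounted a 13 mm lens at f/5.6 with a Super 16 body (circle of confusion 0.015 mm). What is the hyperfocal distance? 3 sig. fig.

Hyperfocal distance H = f²/(N·c) + f = 13²/(5.6 × 0.015) + 13 = 169/0.084 + 13 ≈ 2024.9 mm ≈ 2.02 m.

2.02 m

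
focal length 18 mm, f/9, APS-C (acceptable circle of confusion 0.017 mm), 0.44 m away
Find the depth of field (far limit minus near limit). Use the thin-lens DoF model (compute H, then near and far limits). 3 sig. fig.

Hyperfocal distance H = f²/(N·c) + f = 18²/(9 × 0.017) + 18 = 324/0.153 + 18 ≈ 2135.6 mm ≈ 2.136 m.
Near limit Dn = s·(H − f)/(H + s − 2f) = 440 × (2135.6 − 18) / (2135.6 + 440 − 2 × 18) = 440 × 2117.6 / 2539.6 ≈ 366.89 mm.
Far limit Df = s·(H − f)/(H − s) = 440 × (2135.6 − 18) / (2135.6 − 440) = 440 × 2117.6 / 1695.6 ≈ 549.50 mm.
Depth of field = Df − Dn = 549.50 − 366.89 ≈ 182.61 mm.

183 mm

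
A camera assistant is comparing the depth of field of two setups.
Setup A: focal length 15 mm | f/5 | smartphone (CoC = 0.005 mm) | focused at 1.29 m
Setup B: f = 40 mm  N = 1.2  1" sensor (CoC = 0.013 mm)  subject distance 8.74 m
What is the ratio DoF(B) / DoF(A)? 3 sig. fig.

4.00

Setup A: H = 15²/(5×0.005) + 15 ≈ 9015.0 mm; DoF = Df − Dn = 1502.91 − 1129.93 ≈ 372.98 mm.
Setup B: H = 40²/(1.2×0.013) + 40 ≈ 102604.1 mm; DoF = Df − Dn = 9550.1 − 8056.6 ≈ 1493.5 mm.
Ratio = 1493.5 / 372.98 ≈ 4.00.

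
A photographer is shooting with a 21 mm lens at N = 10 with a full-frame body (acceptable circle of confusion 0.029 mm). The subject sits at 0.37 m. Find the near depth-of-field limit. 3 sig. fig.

Hyperfocal distance H = f²/(N·c) + f = 21²/(10 × 0.029) + 21 = 441/0.29 + 21 ≈ 1541.7 mm ≈ 1.542 m.
Near limit Dn = s·(H − f)/(H + s − 2f) = 370 × (1541.7 − 21) / (1541.7 + 370 − 2 × 21) = 370 × 1520.7 / 1869.7 ≈ 300.94 mm.

301 mm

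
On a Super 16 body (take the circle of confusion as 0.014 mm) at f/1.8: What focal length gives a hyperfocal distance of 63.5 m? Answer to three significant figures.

From H = f²/(N·c) + f, with f ≪ H: f ≈ √(H·N·c) = √(63500 × 1.8 × 0.014) = √1600.2 ≈ 40.00 mm.
The +f correction barely moves this — solving exactly, f² + N·c·f − N·c·H = 0 ⇒ f = (−N·c + √((N·c)² + 4·N·c·H))/2 = (−0.0252 + √6400.8)/2 ≈ 39.990 mm, so f ≈ 40.0 mm.

40.0 mm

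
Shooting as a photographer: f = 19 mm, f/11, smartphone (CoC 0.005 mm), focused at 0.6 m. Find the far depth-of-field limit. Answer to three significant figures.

Hyperfocal distance H = f²/(N·c) + f = 19²/(11 × 0.005) + 19 = 361/0.055 + 19 ≈ 6582.6 mm ≈ 6.583 m.
Far limit Df = s·(H − f)/(H − s) = 600 × (6582.6 − 19) / (6582.6 − 600) = 600 × 6563.6 / 5982.6 ≈ 658.27 mm ≈ 0.658 m.

0.658 m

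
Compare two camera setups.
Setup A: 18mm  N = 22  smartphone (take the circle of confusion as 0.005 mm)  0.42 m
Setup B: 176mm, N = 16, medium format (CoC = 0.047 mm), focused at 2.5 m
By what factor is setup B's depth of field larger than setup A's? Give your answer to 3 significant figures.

Setup A: H = 18²/(22×0.005) + 18 ≈ 2963.5 mm; DoF = Df − Dn = 486.38 − 369.56 ≈ 116.82 mm.
Setup B: H = 176²/(16×0.047) + 176 ≈ 41367.5 mm; DoF = Df − Dn = 2649.48 − 2366.48 ≈ 283.00 mm.
Ratio = 283.00 / 116.82 ≈ 2.42.

2.42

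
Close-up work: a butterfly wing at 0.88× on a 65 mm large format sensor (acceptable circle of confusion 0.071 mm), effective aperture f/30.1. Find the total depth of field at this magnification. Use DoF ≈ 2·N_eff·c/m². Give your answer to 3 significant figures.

At magnification m, DoF ≈ 2·N_eff·c/m² = 2 × 30.1 × 0.071 / 0.88² = 4.274 / 0.7744 ≈ 5.52 mm.

5.52 mm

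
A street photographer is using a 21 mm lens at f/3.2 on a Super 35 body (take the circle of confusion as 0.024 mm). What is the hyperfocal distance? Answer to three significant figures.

5.76 m

Hyperfocal distance H = f²/(N·c) + f = 21²/(3.2 × 0.024) + 21 = 441/0.0768 + 21 ≈ 5763.2 mm ≈ 5.76 m.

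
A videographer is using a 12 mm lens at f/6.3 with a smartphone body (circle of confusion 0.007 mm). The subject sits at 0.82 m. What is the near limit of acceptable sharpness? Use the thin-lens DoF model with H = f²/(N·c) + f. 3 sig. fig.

Hyperfocal distance H = f²/(N·c) + f = 12²/(6.3 × 0.007) + 12 = 144/0.0441 + 12 ≈ 3277.3 mm ≈ 3.277 m.
Near limit Dn = s·(H − f)/(H + s − 2f) = 820 × (3277.3 − 12) / (3277.3 + 820 − 2 × 12) = 820 × 3265.3 / 4073.3 ≈ 657.34 mm ≈ 0.657 m.

0.657 m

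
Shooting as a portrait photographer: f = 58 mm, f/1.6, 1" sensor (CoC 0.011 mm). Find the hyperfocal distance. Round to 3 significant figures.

Hyperfocal distance H = f²/(N·c) + f = 58²/(1.6 × 0.011) + 58 = 3364/0.0176 + 58 ≈ 191194.4 mm ≈ 191 m.

191 m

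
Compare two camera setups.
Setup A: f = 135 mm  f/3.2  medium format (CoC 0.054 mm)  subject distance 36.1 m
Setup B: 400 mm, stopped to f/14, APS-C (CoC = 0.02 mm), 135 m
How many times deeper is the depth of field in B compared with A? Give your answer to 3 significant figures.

2.42

Setup A: H = 135²/(3.2×0.054) + 135 ≈ 105603.8 mm; DoF = Df − Dn = 54780 − 26920 ≈ 27860 mm.
Setup B: H = 400²/(14×0.02) + 400 ≈ 571828.6 mm; DoF = Df − Dn = 176598 − 109263 ≈ 67335 mm.
Ratio = 67335 / 27860 ≈ 2.42.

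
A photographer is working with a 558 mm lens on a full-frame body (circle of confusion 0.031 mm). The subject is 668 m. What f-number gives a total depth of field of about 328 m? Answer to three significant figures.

f/3.50

Write h = H − f = f²/(N·c). The thin-lens limits are Dn = s·h/(h + (s−f)) and Df = s·h/(h − (s−f)), so DoF = Df − Dn = 2·s·(s−f)·h / (h² − (s−f)²).
That is a quadratic in h: DoF·h² − 2·s·(s−f)·h − DoF·(s−f)² = 0 ⇒ h = (s−f)·(s + √(s² + DoF²)) / DoF = 667442 × (668000 + √(668000² + 328000²)) / 328000 = 667442 × (668000 + 744183) / 328000 ≈ 2873628 mm.
Then N = f²/(c·h) = 558² / (0.031 × 2873628) = 311364 / 89082 ≈ 3.50.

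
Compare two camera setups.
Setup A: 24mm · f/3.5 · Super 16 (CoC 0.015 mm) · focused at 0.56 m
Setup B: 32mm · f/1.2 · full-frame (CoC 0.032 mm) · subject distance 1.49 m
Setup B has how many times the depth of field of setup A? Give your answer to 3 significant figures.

2.98

Setup A: H = 24²/(3.5×0.015) + 24 ≈ 10995.4 mm; DoF = Df − Dn = 588.764 − 533.916 ≈ 54.848 mm.
Setup B: H = 32²/(1.2×0.032) + 32 ≈ 26698.7 mm; DoF = Df − Dn = 1576.18 − 1412.76 ≈ 163.42 mm.
Ratio = 163.42 / 54.848 ≈ 2.98.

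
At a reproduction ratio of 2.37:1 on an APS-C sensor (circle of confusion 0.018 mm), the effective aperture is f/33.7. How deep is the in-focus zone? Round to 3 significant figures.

0.216 mm

At magnification m, DoF ≈ 2·N_eff·c/m² = 2 × 33.7 × 0.018 / 2.37² = 1.213 / 5.617 ≈ 0.216 mm.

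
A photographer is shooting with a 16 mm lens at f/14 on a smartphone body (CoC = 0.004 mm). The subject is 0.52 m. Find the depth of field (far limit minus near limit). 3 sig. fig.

116 mm

Hyperfocal distance H = f²/(N·c) + f = 16²/(14 × 0.004) + 16 = 256/0.056 + 16 ≈ 4587.4 mm ≈ 4.587 m.
Near limit Dn = s·(H − f)/(H + s − 2f) = 520 × (4587.4 − 16) / (4587.4 + 520 − 2 × 16) = 520 × 4571.4 / 5075.4 ≈ 468.36 mm.
Far limit Df = s·(H − f)/(H − s) = 520 × (4587.4 − 16) / (4587.4 − 520) = 520 × 4571.4 / 4067.4 ≈ 584.43 mm.
Depth of field = Df − Dn = 584.43 − 468.36 ≈ 116.07 mm.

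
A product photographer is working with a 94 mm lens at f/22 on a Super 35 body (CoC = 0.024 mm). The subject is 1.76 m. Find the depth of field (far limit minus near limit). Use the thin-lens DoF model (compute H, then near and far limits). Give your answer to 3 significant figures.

Hyperfocal distance H = f²/(N·c) + f = 94²/(22 × 0.024) + 94 = 8836/0.528 + 94 ≈ 16828.8 mm ≈ 16.83 m.
Near limit Dn = s·(H − f)/(H + s − 2f) = 1760 × (16828.8 − 94) / (16828.8 + 1760 − 2 × 94) = 1760 × 16734.8 / 18400.8 ≈ 1600.65 mm.
Far limit Df = s·(H − f)/(H − s) = 1760 × (16828.8 − 94) / (16828.8 − 1760) = 1760 × 16734.8 / 15068.8 ≈ 1954.58 mm.
Depth of field = Df − Dn = 1954.58 − 1600.65 ≈ 353.93 mm.

354 mm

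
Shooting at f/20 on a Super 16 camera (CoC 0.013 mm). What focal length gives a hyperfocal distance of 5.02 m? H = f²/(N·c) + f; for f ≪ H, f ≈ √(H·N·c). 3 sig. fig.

36.0 mm

From H = f²/(N·c) + f, with f ≪ H: f ≈ √(H·N·c) = √(5020 × 20 × 0.013) = √1305.2 ≈ 36.13 mm.
Exact: f² + N·c·f − N·c·H = 0 ⇒ f = (−N·c + √((N·c)² + 4·N·c·H))/2 = (−0.26 + √5220.9)/2 ≈ 35.998 mm ≈ 36.0 mm.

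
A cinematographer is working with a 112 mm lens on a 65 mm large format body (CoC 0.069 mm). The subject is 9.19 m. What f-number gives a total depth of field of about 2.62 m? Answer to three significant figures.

f/2.80

Write h = H − f = f²/(N·c). The thin-lens limits are Dn = s·h/(h + (s−f)) and Df = s·h/(h − (s−f)), so DoF = Df − Dn = 2·s·(s−f)·h / (h² − (s−f)²).
That is a quadratic in h: DoF·h² − 2·s·(s−f)·h − DoF·(s−f)² = 0 ⇒ h = (s−f)·(s + √(s² + DoF²)) / DoF = 9078 × (9190 + √(9190² + 2620²)) / 2620 = 9078 × (9190 + 9556.18) / 2620 ≈ 64953 mm.
Then N = f²/(c·h) = 112² / (0.069 × 64953) = 12544 / 4481.8 ≈ 2.80.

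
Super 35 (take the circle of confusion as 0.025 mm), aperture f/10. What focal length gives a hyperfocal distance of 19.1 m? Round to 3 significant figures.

From H = f²/(N·c) + f, with f ≪ H: f ≈ √(H·N·c) = √(19100 × 10 × 0.025) = √4775.0 ≈ 69.10 mm.
Exact: f² + N·c·f − N·c·H = 0 ⇒ f = (−N·c + √((N·c)² + 4·N·c·H))/2 = (−0.25 + √19100)/2 ≈ 68.976 mm ≈ 69.0 mm.

69.0 mm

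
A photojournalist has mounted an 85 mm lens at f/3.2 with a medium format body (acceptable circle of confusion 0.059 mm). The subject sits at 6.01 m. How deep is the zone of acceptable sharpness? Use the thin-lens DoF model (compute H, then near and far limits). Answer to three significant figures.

Hyperfocal distance H = f²/(N·c) + f = 85²/(3.2 × 0.059) + 85 = 7225/0.1888 + 85 ≈ 38353.0 mm ≈ 38.35 m.
Near limit Dn = s·(H − f)/(H + s − 2f) = 6010 × (38353.0 − 85) / (38353.0 + 6010 − 2 × 85) = 6010 × 38268.0 / 44193.0 ≈ 5204.2 mm.
Far limit Df = s·(H − f)/(H − s) = 6010 × (38353.0 − 85) / (38353.0 − 6010) = 6010 × 38268.0 / 32343.0 ≈ 7111.0 mm.
Depth of field = Df − Dn = 7111.0 − 5204.2 ≈ 1906.8 mm ≈ 1.91 m.

1.91 m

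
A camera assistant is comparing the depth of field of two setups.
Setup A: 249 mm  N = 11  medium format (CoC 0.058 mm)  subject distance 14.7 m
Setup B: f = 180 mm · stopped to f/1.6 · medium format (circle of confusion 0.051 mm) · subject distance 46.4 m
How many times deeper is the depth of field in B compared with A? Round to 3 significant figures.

2.45

Setup A: H = 249²/(11×0.058) + 249 ≈ 97429.3 mm; DoF = Df − Dn = 17267.8 − 12797.0 ≈ 4470.8 mm.
Setup B: H = 180²/(1.6×0.051) + 180 ≈ 397238.8 mm; DoF = Df − Dn = 52513 − 41562 ≈ 10951 mm.
Ratio = 10951 / 4470.8 ≈ 2.45.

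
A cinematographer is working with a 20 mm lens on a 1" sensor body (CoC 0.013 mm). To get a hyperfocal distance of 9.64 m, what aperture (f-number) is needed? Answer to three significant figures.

Rearrange H = f²/(N·c) + f for N: N = f² / ((H − f)·c).
N = 20² / ((9640 − 20) × 0.013) = 400 / 125.1 ≈ 3.20.

f/3.20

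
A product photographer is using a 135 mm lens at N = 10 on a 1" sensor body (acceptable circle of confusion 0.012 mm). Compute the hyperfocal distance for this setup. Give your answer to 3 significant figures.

152 m

Hyperfocal distance H = f²/(N·c) + f = 135²/(10 × 0.012) + 135 = 18225/0.12 + 135 ≈ 152010.0 mm ≈ 152 m.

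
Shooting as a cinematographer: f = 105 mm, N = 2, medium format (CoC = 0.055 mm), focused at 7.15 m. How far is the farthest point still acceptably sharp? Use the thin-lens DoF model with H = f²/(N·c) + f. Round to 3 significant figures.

7.69 m

Hyperfocal distance H = f²/(N·c) + f = 105²/(2 × 0.055) + 105 = 11025/0.11 + 105 ≈ 100332.3 mm ≈ 100.3 m.
Far limit Df = s·(H − f)/(H − s) = 7150 × (100332.3 − 105) / (100332.3 − 7150) = 7150 × 100227.3 / 93182.3 ≈ 7690.6 mm ≈ 7.69 m.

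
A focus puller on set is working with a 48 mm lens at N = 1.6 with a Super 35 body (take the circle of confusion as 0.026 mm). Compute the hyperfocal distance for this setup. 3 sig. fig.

Hyperfocal distance H = f²/(N·c) + f = 48²/(1.6 × 0.026) + 48 = 2304/0.0416 + 48 ≈ 55432.6 mm ≈ 55.4 m.

55.4 m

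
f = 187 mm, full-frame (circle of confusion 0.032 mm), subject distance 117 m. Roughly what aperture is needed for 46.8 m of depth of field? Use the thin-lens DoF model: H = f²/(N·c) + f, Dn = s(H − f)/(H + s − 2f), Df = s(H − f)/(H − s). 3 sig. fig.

Write h = H − f = f²/(N·c). The thin-lens limits are Dn = s·h/(h + (s−f)) and Df = s·h/(h − (s−f)), so DoF = Df − Dn = 2·s·(s−f)·h / (h² − (s−f)²).
That is a quadratic in h: DoF·h² − 2·s·(s−f)·h − DoF·(s−f)² = 0 ⇒ h = (s−f)·(s + √(s² + DoF²)) / DoF = 116813 × (117000 + √(117000² + 46800²)) / 46800 = 116813 × (117000 + 126013) / 46800 ≈ 606561 mm.
Then N = f²/(c·h) = 187² / (0.032 × 606561) = 34969 / 19410 ≈ 1.80.

f/1.80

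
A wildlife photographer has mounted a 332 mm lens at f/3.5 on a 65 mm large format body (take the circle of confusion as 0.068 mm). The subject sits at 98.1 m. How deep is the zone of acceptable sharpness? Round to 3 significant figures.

43.4 m

Hyperfocal distance H = f²/(N·c) + f = 332²/(3.5 × 0.068) + 332 = 110224/0.238 + 332 ≈ 463458.1 mm ≈ 463.5 m.
Near limit Dn = s·(H − f)/(H + s − 2f) = 98100 × (463458.1 − 332) / (463458.1 + 98100 − 2 × 332) = 98100 × 463126.1 / 560894.1 ≈ 81000 mm.
Far limit Df = s·(H − f)/(H − s) = 98100 × (463458.1 − 332) / (463458.1 − 98100) = 98100 × 463126.1 / 365358.1 ≈ 124351 mm.
Depth of field = Df − Dn = 124351 − 81000 ≈ 43351 mm ≈ 43.4 m.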